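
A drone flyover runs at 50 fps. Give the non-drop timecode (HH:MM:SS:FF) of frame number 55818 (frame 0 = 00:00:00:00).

00:18:36:18

55818 ÷ 50 = 1116 full seconds, remainder 18 frames.
1116 s = 0 h 18 min 36 s.
Timecode: 00:18:36:18.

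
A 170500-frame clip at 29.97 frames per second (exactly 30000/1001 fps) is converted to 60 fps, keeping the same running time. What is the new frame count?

341341 frames

Target frames = source frames × (target rate / source rate) = 170500 × (60)/(30000/1001) = 170500 × 1001/500 = 341341.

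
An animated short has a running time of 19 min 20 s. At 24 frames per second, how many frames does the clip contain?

27840 frames

19 min 20 s = 1160 s.
Frames = 1160 × 24 = 27840.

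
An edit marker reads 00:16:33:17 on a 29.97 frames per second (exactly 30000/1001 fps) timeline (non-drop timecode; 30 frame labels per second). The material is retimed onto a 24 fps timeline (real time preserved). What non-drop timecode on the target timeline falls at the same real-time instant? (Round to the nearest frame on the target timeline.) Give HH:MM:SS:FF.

00:16:34:13

Source frame index: (0×3600 + 16×60 + 33) × 30 + 17 = 29807.
Real time: 29807 / (30000/1001) = 29836807/30000 s.
Target frame: (29836807/30000) × (24) = 29836807/1250 ≈ 23869.446 → 23869.
At 24 labels/s: frame 23869 → 00:16:34:13.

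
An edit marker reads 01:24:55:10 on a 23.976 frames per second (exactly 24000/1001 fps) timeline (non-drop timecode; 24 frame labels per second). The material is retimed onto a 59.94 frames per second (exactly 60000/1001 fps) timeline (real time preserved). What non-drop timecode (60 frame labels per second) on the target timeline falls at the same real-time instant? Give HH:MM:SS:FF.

01:24:55:25

Source frame index: (1×3600 + 24×60 + 55) × 24 + 10 = 122290.
Real time: 122290 / (24000/1001) = 12241229/2400 s.
Target frame: (12241229/2400) × (60000/1001) = 305725.
At 60 labels/s: frame 305725 → 01:24:55:25.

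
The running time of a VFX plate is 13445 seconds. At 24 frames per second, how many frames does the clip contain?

322680 frames

Frames = 13445 × 24 = 322680.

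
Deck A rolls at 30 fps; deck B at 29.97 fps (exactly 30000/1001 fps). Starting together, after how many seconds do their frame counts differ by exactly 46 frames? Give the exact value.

The gap grows by |30000/1001 − 30| = 30/1001 frames per second.
Time for a 46-frame gap: 46 ÷ (30/1001) = 23023/15 s.

23023/15 seconds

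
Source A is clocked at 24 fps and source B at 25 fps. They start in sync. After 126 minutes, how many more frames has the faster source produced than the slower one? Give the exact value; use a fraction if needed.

126 min = 7560 s.
A emits 24 × 7560 = 181440 frames; B emits 25 × 7560 = 189000.
Difference = 7560 frames; B is ahead of A.

7560 frames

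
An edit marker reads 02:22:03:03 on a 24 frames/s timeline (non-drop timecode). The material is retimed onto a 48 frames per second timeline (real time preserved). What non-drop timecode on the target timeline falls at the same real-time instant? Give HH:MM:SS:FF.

Source frame index: (2×3600 + 22×60 + 3) × 24 + 3 = 204555.
Real time: 204555 / (24) = 68185/8 s.
Target frame: (68185/8) × (48) = 409110.
At 48 labels/s: frame 409110 → 02:22:03:06.

02:22:03:06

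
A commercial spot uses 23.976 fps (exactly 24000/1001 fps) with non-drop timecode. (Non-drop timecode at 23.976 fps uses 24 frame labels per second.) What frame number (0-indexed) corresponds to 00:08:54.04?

12820

Total seconds to the label: (0 × 3600 + 8 × 60 + 54) = 534.
Frame index = 534 × 24 + 4 = 12820.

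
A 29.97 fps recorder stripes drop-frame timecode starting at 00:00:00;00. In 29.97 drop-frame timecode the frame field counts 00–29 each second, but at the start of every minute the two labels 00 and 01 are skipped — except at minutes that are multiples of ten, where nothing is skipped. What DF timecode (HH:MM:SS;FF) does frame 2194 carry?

00:01:13;06

Ten DF minutes hold 17982 frames, so frame 2194 lies in block 0 (frames 0–17981) with 2194 frames into that block.
The block's first minute is 1800 frames and the rest 1798 each; 2194 frames reaches minute 1, so 0 × 18 + 1 × 2 = 2 labels have been skipped so far.
Adding those back, label number 2194 + 2 = 2196 at 30 labels/s is 73 s + 6 f = 0 h 1 min 13 s frame 6, i.e. 00:01:13;06.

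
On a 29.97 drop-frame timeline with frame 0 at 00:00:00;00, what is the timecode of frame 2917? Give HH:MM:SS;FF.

Ten DF minutes hold 17982 frames, so frame 2917 lies in block 0 (frames 0–17981) with 2917 frames into that block.
The block's first minute is 1800 frames and the rest 1798 each; 2917 frames reaches minute 1, so 0 × 18 + 1 × 2 = 2 labels have been skipped so far.
Adding those back, label number 2917 + 2 = 2919 at 30 labels/s is 97 s + 9 f = 0 h 1 min 37 s frame 9, i.e. 00:01:37;09.

00:01:37;09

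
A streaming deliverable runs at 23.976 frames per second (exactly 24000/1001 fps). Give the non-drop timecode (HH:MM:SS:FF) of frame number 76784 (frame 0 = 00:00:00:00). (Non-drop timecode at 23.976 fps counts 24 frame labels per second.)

76784 ÷ 24 = 3199 full seconds, remainder 8 frames.
3199 s = 0 h 53 min 19 s.
Timecode: 00:53:19:08.

00:53:19:08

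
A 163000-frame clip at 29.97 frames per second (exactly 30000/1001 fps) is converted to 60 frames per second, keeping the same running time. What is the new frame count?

Target frames = source frames × (target rate / source rate) = 163000 × (60)/(30000/1001) = 163000 × 1001/500 = 326326.

326326 frames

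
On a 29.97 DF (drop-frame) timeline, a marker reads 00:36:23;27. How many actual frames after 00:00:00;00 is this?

Complete 10-minute blocks: 3, each 17982 frames → 53946.
Remaining 6 whole minutes in the current block: 1800 + 5 × 1798 = 10790 frames.
Within the current minute: 23 × 30 + 27 − 2 = 715 (labels ;00/;01 skipped at this minute). Total = 53946 + 10790 + 715 = 65451.

65451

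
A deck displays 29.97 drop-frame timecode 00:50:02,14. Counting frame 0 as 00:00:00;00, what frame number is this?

As if non-drop at 30 labels/s: (0 × 3600 + 50 × 60 + 2) × 30 + 14 = 90074.
Minute boundaries passed: 50; those not divisible by 10: 50 − 5 = 45; dropped labels = 2 × 45 = 90.
Actual frame index = 90074 − 90 = 89984.

89984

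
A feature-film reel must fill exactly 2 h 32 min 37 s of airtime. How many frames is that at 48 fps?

2 h 32 min 37 s = 9157 s.
Frames = 9157 × 48 = 439536.

439536 frames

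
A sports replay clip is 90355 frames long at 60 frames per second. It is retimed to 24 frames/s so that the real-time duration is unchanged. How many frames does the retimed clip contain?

Target frames = source frames × (target rate / source rate) = 90355 × (24)/(60) = 90355 × 2/5 = 36142.

36142 frames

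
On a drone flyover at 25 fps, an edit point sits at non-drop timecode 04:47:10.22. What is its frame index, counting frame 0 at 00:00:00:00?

Total seconds to the label: (4 × 3600 + 47 × 60 + 10) = 17230.
Frame index = 17230 × 25 + 22 = 430772.

430772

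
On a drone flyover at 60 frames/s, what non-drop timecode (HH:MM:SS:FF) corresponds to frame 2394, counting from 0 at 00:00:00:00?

00:00:39:54

2394 ÷ 60 = 39 full seconds, remainder 54 frames.
39 s = 0 h 0 min 39 s.
Timecode: 00:00:39:54.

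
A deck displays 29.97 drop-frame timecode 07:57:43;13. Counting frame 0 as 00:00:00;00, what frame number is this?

859043

Complete 10-minute blocks: 47, each 17982 frames → 845154.
Remaining 7 whole minutes in the current block: 1800 + 6 × 1798 = 12588 frames.
Within the current minute: 43 × 30 + 13 − 2 = 1301 (labels ;00/;01 skipped at this minute). Total = 845154 + 12588 + 1301 = 859043.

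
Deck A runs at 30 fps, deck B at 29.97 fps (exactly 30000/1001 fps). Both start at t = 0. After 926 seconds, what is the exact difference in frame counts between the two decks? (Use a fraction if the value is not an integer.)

A emits 30 × 926 = 27780 frames; B emits 30000/1001 × 926 = 27780000/1001.
Difference = 27780/1001 frames (≈ 27.7522); B is behind A.

27780/1001 frames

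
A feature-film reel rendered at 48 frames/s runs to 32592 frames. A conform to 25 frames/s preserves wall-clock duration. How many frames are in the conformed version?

16975 frames

Target frames = source frames × (target rate / source rate) = 32592 × (25)/(48) = 32592 × 25/48 = 16975.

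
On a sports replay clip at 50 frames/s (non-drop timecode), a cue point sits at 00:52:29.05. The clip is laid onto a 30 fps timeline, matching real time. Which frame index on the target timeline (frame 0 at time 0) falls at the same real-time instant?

frame 94473

Source frame index: (0×3600 + 52×60 + 29) × 50 + 5 = 157455.
Real time: 157455 / (50) = 31491/10 s.
Target frame: (31491/10) × (30) = 94473.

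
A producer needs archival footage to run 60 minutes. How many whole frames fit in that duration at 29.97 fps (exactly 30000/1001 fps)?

60 min = 3600 s.
Frames = 3600 × 30000/1001 = 108000000/1001 ≈ 107892.1079.
Complete frames: 107892.

107892 frames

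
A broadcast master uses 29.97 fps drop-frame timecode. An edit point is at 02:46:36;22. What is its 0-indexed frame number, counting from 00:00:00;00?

299602

As if non-drop at 30 labels/s: (2 × 3600 + 46 × 60 + 36) × 30 + 22 = 299902.
Minute boundaries passed: 166; those not divisible by 10: 166 − 16 = 150; dropped labels = 2 × 150 = 300.
Actual frame index = 299902 − 300 = 299602.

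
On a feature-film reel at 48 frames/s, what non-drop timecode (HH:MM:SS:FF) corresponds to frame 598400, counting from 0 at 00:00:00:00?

03:27:46:32

598400 ÷ 48 = 12466 full seconds, remainder 32 frames.
12466 s = 3 h 27 min 46 s.
Timecode: 03:27:46:32.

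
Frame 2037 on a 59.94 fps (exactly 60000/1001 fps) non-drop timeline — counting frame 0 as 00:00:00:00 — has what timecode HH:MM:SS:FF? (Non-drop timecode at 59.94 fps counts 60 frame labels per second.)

2037 ÷ 60 = 33 full seconds, remainder 57 frames.
33 s = 0 h 0 min 33 s.
Timecode: 00:00:33:57.

00:00:33:57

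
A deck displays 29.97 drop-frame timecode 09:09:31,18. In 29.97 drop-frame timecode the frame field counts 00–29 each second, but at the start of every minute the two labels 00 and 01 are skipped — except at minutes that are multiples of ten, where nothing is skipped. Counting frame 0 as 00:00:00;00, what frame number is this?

Complete 10-minute blocks: 54, each 17982 frames → 971028.
Remaining 9 whole minutes in the current block: 1800 + 8 × 1798 = 16184 frames.
Within the current minute: 31 × 30 + 18 − 2 = 946 (labels ;00/;01 skipped at this minute). Total = 971028 + 16184 + 946 = 988158.

988158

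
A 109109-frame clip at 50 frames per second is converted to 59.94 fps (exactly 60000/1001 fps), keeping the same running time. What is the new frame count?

Target frames = source frames × (target rate / source rate) = 109109 × (60000/1001)/(50) = 109109 × 1200/1001 = 130800.

130800 frames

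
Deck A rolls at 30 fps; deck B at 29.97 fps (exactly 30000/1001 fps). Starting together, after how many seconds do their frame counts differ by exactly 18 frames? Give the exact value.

600.6 seconds

The gap grows by |30000/1001 − 30| = 30/1001 frames per second.
Time for a 18-frame gap: 18 ÷ (30/1001) = 600.6 s.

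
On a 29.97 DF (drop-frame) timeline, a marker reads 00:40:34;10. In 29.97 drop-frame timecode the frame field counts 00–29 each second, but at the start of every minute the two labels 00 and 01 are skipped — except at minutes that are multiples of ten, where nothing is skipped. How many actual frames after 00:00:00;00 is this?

Complete 10-minute blocks: 4, each 17982 frames → 71928.
Remaining 0 whole minutes in the current block: 0 frames.
Within the current minute: 34 × 30 + 10 = 1030. Total = 71928 + 0 + 1030 = 72958.

72958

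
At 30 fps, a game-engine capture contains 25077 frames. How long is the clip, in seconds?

Running time = 25077 / (30) = 835.9 s.

835.9 seconds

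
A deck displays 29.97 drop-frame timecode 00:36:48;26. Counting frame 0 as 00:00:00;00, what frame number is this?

66200

Complete 10-minute blocks: 3, each 17982 frames → 53946.
Remaining 6 whole minutes in the current block: 1800 + 5 × 1798 = 10790 frames.
Within the current minute: 48 × 30 + 26 − 2 = 1464 (labels ;00/;01 skipped at this minute). Total = 53946 + 10790 + 1464 = 66200.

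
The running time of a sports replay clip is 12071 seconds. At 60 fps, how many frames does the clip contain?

Frames = 12071 × 60 = 724260.

724260 frames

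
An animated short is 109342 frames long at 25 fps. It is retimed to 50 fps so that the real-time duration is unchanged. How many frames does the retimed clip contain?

Target frames = source frames × (target rate / source rate) = 109342 × (50)/(25) = 109342 × 2 = 218684.

218684 frames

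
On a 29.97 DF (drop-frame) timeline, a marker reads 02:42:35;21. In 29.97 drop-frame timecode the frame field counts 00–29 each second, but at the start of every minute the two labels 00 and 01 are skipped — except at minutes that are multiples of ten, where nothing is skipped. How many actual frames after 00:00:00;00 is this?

292379

As if non-drop at 30 labels/s: (2 × 3600 + 42 × 60 + 35) × 30 + 21 = 292671.
Minute boundaries passed: 162; those not divisible by 10: 162 − 16 = 146; dropped labels = 2 × 146 = 292.
Actual frame index = 292671 − 292 = 292379.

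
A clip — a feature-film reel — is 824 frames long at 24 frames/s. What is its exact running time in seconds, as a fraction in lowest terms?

Running time = 824 ÷ (24) = 824 × 1/24 = 103/3 s.

103/3 seconds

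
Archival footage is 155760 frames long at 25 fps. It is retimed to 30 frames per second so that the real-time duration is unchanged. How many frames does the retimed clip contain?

Target frames = source frames × (target rate / source rate) = 155760 × (30)/(25) = 155760 × 6/5 = 186912.

186912 frames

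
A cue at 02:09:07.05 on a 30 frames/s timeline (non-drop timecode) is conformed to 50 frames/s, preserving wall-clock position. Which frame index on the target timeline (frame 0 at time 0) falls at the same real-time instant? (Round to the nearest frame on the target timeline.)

Source frame index: (2×3600 + 9×60 + 7) × 30 + 5 = 232415.
Real time: 232415 / (30) = 46483/6 s.
Target frame: (46483/6) × (50) = 1162075/3 ≈ 387358.333 → 387358.

frame 387358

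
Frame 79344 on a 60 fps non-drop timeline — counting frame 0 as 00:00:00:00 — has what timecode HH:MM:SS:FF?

79344 ÷ 60 = 1322 full seconds, remainder 24 frames.
1322 s = 0 h 22 min 2 s.
Timecode: 00:22:02:24.

00:22:02:24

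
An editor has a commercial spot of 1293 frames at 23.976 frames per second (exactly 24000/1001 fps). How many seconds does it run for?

53.928875 seconds

Running time = 1293 / (24000/1001) = 53.928875 s.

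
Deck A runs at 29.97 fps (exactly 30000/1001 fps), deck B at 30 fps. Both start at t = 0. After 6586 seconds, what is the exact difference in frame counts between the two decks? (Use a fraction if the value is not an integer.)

A emits 30000/1001 × 6586 = 197580000/1001 frames; B emits 30 × 6586 = 197580.
Difference = 197580/1001 frames (≈ 197.3826); B is ahead of A.

197580/1001 frames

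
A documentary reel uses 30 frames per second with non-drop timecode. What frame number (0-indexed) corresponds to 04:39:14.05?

Total seconds to the label: (4 × 3600 + 39 × 60 + 14) = 16754.
Frame index = 16754 × 30 + 5 = 502625.

502625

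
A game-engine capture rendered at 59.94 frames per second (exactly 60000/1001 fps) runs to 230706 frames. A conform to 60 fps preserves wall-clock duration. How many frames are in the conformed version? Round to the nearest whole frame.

Frames at target rate = 230706 × (60) / (60000/1001) = 115468353/500 ≈ 230936.706.
Nearest whole frame: 230937.

230937 frames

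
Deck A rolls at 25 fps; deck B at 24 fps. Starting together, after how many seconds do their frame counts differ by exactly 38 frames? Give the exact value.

38 seconds

The gap grows by |24 − 25| = 1 frame per second.
Time for a 38-frame gap: 38 ÷ (1) = 38 s.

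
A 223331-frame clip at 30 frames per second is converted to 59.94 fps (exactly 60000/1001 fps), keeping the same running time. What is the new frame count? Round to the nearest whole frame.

446216 frames

Frames at target rate = 223331 × (60000/1001) / (30) = 446662000/1001 ≈ 446215.784.
Nearest whole frame: 446216.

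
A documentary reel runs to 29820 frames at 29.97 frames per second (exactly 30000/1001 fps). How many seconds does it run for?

994.994 seconds

Running time = 29820 / (30000/1001) = 994.994 s.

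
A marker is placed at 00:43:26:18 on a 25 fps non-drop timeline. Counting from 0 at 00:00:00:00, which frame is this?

frame 65168

Total seconds to the label: (0 × 3600 + 43 × 60 + 26) = 2606.
Frame index = 2606 × 25 + 18 = 65168.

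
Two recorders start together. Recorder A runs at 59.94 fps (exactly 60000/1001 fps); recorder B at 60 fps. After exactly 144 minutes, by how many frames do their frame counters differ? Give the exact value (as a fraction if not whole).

144 min = 8640 s.
A emits 60000/1001 × 8640 = 518400000/1001 frames; B emits 60 × 8640 = 518400.
Difference = 518400/1001 frames (≈ 517.8821); B is ahead of A.

518400/1001 frames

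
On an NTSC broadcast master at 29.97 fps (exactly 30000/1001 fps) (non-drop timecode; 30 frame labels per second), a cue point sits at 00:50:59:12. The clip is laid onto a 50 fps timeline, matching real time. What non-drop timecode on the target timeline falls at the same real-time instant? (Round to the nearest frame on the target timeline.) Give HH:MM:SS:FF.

00:51:02:23

Source frame index: (0×3600 + 50×60 + 59) × 30 + 12 = 91782.
Real time: 91782 / (30000/1001) = 15312297/5000 s.
Target frame: (15312297/5000) × (50) = 15312297/100 ≈ 153122.970 → 153123.
At 50 labels/s: frame 153123 → 00:51:02:23.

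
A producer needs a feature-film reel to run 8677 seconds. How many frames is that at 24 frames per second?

208248 frames

Frames = 8677 × 24 = 208248.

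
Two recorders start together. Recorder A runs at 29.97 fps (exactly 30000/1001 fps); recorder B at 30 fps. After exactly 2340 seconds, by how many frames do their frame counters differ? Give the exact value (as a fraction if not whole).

A emits 30000/1001 × 2340 = 5400000/77 frames; B emits 30 × 2340 = 70200.
Difference = 5400/77 frames (≈ 70.1299); B is ahead of A.

5400/77 frames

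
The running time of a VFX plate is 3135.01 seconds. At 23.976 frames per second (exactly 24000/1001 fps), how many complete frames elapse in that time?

Frames = 3135.01 × 24000/1001 = 75240240/1001 ≈ 75165.0749.
Complete frames: 75165.

75165 frames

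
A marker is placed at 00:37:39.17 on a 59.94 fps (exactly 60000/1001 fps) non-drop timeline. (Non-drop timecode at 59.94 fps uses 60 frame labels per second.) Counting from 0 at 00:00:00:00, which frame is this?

135557

Total seconds to the label: (0 × 3600 + 37 × 60 + 39) = 2259.
Frame index = 2259 × 60 + 17 = 135557.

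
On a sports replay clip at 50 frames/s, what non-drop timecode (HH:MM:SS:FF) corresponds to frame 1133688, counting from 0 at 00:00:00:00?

1133688 ÷ 50 = 22673 full seconds, remainder 38 frames.
22673 s = 6 h 17 min 53 s.
Timecode: 06:17:53:38.

06:17:53:38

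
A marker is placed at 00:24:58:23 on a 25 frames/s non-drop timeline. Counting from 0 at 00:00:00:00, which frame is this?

frame 37473

Total seconds to the label: (0 × 3600 + 24 × 60 + 58) = 1498.
Frame index = 1498 × 25 + 23 = 37473.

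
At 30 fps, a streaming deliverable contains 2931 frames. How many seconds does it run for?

Running time = 2931 / (30) = 97.7 s.

97.7 seconds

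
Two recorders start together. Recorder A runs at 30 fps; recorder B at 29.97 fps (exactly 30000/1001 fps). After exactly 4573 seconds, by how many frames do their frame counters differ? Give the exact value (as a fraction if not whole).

137190/1001 frames

A emits 30 × 4573 = 137190 frames; B emits 30000/1001 × 4573 = 137190000/1001.
Difference = 137190/1001 frames (≈ 137.0529); B is behind A.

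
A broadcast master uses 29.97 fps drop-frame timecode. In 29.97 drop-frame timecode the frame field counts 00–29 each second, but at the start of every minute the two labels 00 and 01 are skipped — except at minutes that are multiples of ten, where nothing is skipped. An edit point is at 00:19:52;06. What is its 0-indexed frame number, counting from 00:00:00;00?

35730

As if non-drop at 30 labels/s: (0 × 3600 + 19 × 60 + 52) × 30 + 6 = 35766.
Minute boundaries passed: 19; those not divisible by 10: 19 − 1 = 18; dropped labels = 2 × 18 = 36.
Actual frame index = 35766 − 36 = 35730.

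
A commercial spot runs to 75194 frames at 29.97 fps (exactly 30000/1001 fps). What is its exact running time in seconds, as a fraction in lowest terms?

Running time = 75194 ÷ (30000/1001) = 75194 × 1001/30000 = 37634597/15000 s.

37634597/15000 seconds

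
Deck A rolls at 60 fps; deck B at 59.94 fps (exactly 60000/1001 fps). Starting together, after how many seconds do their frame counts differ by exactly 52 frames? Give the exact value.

The gap grows by |60000/1001 − 60| = 60/1001 frames per second.
Time for a 52-frame gap: 52 ÷ (60/1001) = 13013/15 s.

13013/15 seconds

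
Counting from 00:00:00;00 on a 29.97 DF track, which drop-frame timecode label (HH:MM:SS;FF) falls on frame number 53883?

Ten DF minutes hold 17982 frames, so frame 53883 lies in block 2 (frames 35964–53945) with 17919 frames into that block.
The block's first minute is 1800 frames and the rest 1798 each; 17919 frames reaches minute 9, so 2 × 18 + 9 × 2 = 54 labels have been skipped so far.
Adding those back, label number 53883 + 54 = 53937 at 30 labels/s is 1797 s + 27 f = 0 h 29 min 57 s frame 27, i.e. 00:29:57;27.

00:29:57;27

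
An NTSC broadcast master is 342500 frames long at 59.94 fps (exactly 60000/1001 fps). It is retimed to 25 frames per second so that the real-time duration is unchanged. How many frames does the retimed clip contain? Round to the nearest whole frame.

142851 frames

Frames at target rate = 342500 × (25) / (60000/1001) = 3428425/24 ≈ 142851.042.
Nearest whole frame: 142851.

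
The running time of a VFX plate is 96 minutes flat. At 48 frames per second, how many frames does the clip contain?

96 min = 5760 s.
Frames = 5760 × 48 = 276480.

276480 frames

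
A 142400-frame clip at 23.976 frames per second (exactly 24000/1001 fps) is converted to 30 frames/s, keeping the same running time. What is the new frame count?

178178 frames

Target frames = source frames × (target rate / source rate) = 142400 × (30)/(24000/1001) = 142400 × 1001/800 = 178178.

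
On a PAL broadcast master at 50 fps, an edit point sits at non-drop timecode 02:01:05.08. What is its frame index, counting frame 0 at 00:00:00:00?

Total seconds to the label: (2 × 3600 + 1 × 60 + 5) = 7265.
Frame index = 7265 × 50 + 8 = 363258.

363258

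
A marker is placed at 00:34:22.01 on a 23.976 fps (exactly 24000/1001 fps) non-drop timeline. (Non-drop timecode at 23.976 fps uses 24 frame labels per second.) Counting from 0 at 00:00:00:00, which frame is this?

frame 49489

Total seconds to the label: (0 × 3600 + 34 × 60 + 22) = 2062.
Frame index = 2062 × 24 + 1 = 49489.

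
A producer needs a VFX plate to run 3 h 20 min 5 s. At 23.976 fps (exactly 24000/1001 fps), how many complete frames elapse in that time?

3 h 20 min 5 s = 12005 s.
Frames = 12005 × 24000/1001 = 41160000/143 ≈ 287832.1678.
Complete frames: 287832.

287832 frames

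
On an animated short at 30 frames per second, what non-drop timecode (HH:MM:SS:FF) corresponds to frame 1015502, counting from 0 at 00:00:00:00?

1015502 ÷ 30 = 33850 full seconds, remainder 2 frames.
33850 s = 9 h 24 min 10 s.
Timecode: 09:24:10:02.

09:24:10:02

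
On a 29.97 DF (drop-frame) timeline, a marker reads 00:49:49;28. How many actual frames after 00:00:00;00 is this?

Complete 10-minute blocks: 4, each 17982 frames → 71928.
Remaining 9 whole minutes in the current block: 1800 + 8 × 1798 = 16184 frames.
Within the current minute: 49 × 30 + 28 − 2 = 1496 (labels ;00/;01 skipped at this minute). Total = 71928 + 16184 + 1496 = 89608.

89608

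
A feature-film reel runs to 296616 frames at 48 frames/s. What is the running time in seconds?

Running time = 296616 / (48) = 6179.5 s.

6179.5 seconds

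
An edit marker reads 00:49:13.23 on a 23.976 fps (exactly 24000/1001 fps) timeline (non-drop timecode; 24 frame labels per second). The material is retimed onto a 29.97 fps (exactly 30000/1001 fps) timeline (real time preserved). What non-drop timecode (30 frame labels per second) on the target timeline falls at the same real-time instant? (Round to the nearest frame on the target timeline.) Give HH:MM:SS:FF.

Source frame index: (0×3600 + 49×60 + 13) × 24 + 23 = 70895.
Real time: 70895 / (24000/1001) = 14193179/4800 s.
Target frame: (14193179/4800) × (30000/1001) = 354475/4 ≈ 88618.750 → 88619.
At 30 labels/s: frame 88619 → 00:49:13:29.

00:49:13:29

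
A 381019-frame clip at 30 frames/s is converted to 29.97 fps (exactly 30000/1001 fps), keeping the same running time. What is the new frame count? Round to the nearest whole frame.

Frames at target rate = 381019 × (30000/1001) / (30) = 381019000/1001 ≈ 380638.362.
Nearest whole frame: 380638.

380638 frames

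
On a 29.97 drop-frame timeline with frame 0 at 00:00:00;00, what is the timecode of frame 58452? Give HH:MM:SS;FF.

Ten DF minutes hold 17982 frames, so frame 58452 lies in block 3 (frames 53946–71927) with 4506 frames into that block.
The block's first minute is 1800 frames and the rest 1798 each; 4506 frames reaches minute 2, so 3 × 18 + 2 × 2 = 58 labels have been skipped so far.
Adding those back, label number 58452 + 58 = 58510 at 30 labels/s is 1950 s + 10 f = 0 h 32 min 30 s frame 10, i.e. 00:32:30;10.

00:32:30;10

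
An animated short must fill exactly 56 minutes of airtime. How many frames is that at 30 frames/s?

100800 frames

56 min = 3360 s.
Frames = 3360 × 30 = 100800.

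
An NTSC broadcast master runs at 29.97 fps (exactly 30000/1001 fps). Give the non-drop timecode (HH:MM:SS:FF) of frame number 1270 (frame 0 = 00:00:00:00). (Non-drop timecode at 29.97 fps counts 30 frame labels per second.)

1270 ÷ 30 = 42 full seconds, remainder 10 frames.
42 s = 0 h 0 min 42 s.
Timecode: 00:00:42:10.

00:00:42:10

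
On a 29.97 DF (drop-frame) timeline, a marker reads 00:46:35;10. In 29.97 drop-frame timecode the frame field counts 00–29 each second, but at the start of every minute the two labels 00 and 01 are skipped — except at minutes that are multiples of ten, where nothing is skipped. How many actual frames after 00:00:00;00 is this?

83776

Complete 10-minute blocks: 4, each 17982 frames → 71928.
Remaining 6 whole minutes in the current block: 1800 + 5 × 1798 = 10790 frames.
Within the current minute: 35 × 30 + 10 − 2 = 1058 (labels ;00/;01 skipped at this minute). Total = 71928 + 10790 + 1058 = 83776.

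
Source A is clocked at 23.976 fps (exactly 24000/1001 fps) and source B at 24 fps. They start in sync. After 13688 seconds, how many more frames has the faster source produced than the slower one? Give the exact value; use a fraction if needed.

A emits 24000/1001 × 13688 = 328512000/1001 frames; B emits 24 × 13688 = 328512.
Difference = 328512/1001 frames (≈ 328.1838); B is ahead of A.

328512/1001 frames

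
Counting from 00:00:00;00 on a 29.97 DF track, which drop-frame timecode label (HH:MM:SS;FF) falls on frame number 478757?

04:26:14;17

Ten DF minutes hold 17982 frames, so frame 478757 lies in block 26 (frames 467532–485513) with 11225 frames into that block.
The block's first minute is 1800 frames and the rest 1798 each; 11225 frames reaches minute 6, so 26 × 18 + 6 × 2 = 480 labels have been skipped so far.
Adding those back, label number 478757 + 480 = 479237 at 30 labels/s is 15974 s + 17 f = 4 h 26 min 14 s frame 17, i.e. 04:26:14;17.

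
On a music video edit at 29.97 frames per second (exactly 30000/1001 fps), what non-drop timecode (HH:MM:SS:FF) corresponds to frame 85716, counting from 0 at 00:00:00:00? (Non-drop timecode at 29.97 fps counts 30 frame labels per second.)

00:47:37:06

85716 ÷ 30 = 2857 full seconds, remainder 6 frames.
2857 s = 0 h 47 min 37 s.
Timecode: 00:47:37:06.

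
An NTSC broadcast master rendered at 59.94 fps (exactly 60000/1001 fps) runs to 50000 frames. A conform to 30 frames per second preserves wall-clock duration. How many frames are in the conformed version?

25025 frames

Target frames = source frames × (target rate / source rate) = 50000 × (30)/(60000/1001) = 50000 × 1001/2000 = 25025.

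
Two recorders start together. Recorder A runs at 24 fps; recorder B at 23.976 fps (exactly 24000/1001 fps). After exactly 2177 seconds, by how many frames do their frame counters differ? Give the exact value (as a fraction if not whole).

A emits 24 × 2177 = 52248 frames; B emits 24000/1001 × 2177 = 7464000/143.
Difference = 7464/143 frames (≈ 52.1958); B is behind A.

7464/143 frames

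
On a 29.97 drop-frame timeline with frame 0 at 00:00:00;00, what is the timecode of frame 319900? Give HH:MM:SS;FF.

02:57:54;00

Each 10-minute DF block holds 10 × 60 × 30 − 9 × 2 = 17982 frames. 319900 ÷ 17982 → 17 full blocks, remainder 14206.
Within the partial block the first minute is 1800 frames and each further minute 1798, so 7 further minute boundaries passed. Total skipped labels = 18 × 17 + 2 × 7 = 320.
Non-drop label index = 319900 + 320 = 320220; at 30 labels/s that is 02:57:54:00, i.e. DF 02:57:54;00.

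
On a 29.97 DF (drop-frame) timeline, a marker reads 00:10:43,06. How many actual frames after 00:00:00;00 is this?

19278

Complete 10-minute blocks: 1, each 17982 frames → 17982.
Remaining 0 whole minutes in the current block: 0 frames.
Within the current minute: 43 × 30 + 6 = 1296. Total = 17982 + 0 + 1296 = 19278.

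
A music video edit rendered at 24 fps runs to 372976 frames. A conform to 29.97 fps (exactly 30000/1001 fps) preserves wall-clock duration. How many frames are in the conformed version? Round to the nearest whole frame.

465754 frames

Frames at target rate = 372976 × (30000/1001) / (24) = 466220000/1001 ≈ 465754.246.
Nearest whole frame: 465754.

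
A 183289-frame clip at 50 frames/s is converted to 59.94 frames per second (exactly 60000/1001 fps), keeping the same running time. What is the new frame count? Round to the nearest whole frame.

219727 frames

Frames at target rate = 183289 × (60000/1001) / (50) = 219946800/1001 ≈ 219727.073.
Nearest whole frame: 219727.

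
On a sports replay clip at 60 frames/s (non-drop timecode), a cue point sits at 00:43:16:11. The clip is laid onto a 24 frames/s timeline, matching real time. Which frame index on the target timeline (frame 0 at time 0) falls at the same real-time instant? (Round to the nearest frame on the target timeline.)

frame 62308

Source frame index: (0×3600 + 43×60 + 16) × 60 + 11 = 155771.
Real time: 155771 / (60) = 155771/60 s.
Target frame: (155771/60) × (24) = 311542/5 ≈ 62308.400 → 62308.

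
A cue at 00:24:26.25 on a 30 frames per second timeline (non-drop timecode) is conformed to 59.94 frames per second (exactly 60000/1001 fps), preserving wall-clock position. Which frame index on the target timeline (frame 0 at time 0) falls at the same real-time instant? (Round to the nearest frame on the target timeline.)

Source frame index: (0×3600 + 24×60 + 26) × 30 + 25 = 44005.
Real time: 44005 / (30) = 8801/6 s.
Target frame: (8801/6) × (60000/1001) = 6770000/77 ≈ 87922.078 → 87922.

frame 87922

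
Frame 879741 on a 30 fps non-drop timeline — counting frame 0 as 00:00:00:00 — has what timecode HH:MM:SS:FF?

08:08:44:21

879741 ÷ 30 = 29324 full seconds, remainder 21 frames.
29324 s = 8 h 8 min 44 s.
Timecode: 08:08:44:21.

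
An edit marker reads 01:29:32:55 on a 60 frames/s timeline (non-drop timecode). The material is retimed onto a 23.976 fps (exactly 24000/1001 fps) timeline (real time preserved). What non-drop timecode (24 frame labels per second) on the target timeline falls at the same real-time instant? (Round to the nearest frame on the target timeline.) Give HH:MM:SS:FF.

Source frame index: (1×3600 + 29×60 + 32) × 60 + 55 = 322375.
Real time: 322375 / (60) = 64475/12 s.
Target frame: (64475/12) × (24000/1001) = 128950000/1001 ≈ 128821.179 → 128821.
At 24 labels/s: frame 128821 → 01:29:27:13.

01:29:27:13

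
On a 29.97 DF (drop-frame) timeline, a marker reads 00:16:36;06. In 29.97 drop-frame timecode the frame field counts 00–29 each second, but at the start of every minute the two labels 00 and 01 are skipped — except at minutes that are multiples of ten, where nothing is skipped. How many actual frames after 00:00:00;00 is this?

29856

As if non-drop at 30 labels/s: (0 × 3600 + 16 × 60 + 36) × 30 + 6 = 29886.
Minute boundaries passed: 16; those not divisible by 10: 16 − 1 = 15; dropped labels = 2 × 15 = 30.
Actual frame index = 29886 − 30 = 29856.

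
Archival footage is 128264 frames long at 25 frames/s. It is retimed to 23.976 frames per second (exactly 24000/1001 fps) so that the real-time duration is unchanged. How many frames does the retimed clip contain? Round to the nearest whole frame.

Frames at target rate = 128264 × (24000/1001) / (25) = 123133440/1001 ≈ 123010.430.
Nearest whole frame: 123010.

123010 frames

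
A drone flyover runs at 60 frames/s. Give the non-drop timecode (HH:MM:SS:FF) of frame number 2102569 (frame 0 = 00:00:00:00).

2102569 ÷ 60 = 35042 full seconds, remainder 49 frames.
35042 s = 9 h 44 min 2 s.
Timecode: 09:44:02:49.

09:44:02:49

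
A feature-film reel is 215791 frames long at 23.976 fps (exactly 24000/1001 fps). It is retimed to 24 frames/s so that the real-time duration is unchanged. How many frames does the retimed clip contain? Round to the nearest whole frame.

Frames at target rate = 215791 × (24) / (24000/1001) = 216006791/1000 ≈ 216006.791.
Nearest whole frame: 216007.

216007 frames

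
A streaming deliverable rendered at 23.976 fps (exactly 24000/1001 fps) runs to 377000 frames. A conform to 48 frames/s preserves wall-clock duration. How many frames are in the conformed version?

754754 frames

Target frames = source frames × (target rate / source rate) = 377000 × (48)/(24000/1001) = 377000 × 1001/500 = 754754.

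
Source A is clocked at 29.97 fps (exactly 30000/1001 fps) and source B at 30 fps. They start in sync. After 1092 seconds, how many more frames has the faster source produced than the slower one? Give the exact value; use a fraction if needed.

A emits 30000/1001 × 1092 = 360000/11 frames; B emits 30 × 1092 = 32760.
Difference = 360/11 frames (≈ 32.7273); B is ahead of A.

360/11 frames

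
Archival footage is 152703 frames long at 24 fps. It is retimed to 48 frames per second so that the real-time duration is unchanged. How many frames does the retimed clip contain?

305406 frames

Target frames = source frames × (target rate / source rate) = 152703 × (48)/(24) = 152703 × 2 = 305406.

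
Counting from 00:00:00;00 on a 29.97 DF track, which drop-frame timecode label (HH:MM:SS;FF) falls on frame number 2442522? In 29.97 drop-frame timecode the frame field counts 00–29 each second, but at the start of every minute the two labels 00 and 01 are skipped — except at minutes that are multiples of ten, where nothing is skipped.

22:38:18;28

Ten DF minutes hold 17982 frames, so frame 2442522 lies in block 135 (frames 2427570–2445551) with 14952 frames into that block.
The block's first minute is 1800 frames and the rest 1798 each; 14952 frames reaches minute 8, so 135 × 18 + 8 × 2 = 2446 labels have been skipped so far.
Adding those back, label number 2442522 + 2446 = 2444968 at 30 labels/s is 81498 s + 28 f = 22 h 38 min 18 s frame 28, i.e. 22:38:18;28.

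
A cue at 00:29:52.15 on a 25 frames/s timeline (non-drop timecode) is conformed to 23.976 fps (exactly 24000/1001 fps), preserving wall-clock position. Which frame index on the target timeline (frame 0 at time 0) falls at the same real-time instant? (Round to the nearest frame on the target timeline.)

frame 42979

Source frame index: (0×3600 + 29×60 + 52) × 25 + 15 = 44815.
Real time: 44815 / (25) = 8963/5 s.
Target frame: (8963/5) × (24000/1001) = 43022400/1001 ≈ 42979.421 → 42979.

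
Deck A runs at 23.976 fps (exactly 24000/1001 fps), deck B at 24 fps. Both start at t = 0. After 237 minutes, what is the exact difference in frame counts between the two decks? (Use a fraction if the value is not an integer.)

237 min = 14220 s.
A emits 24000/1001 × 14220 = 341280000/1001 frames; B emits 24 × 14220 = 341280.
Difference = 341280/1001 frames (≈ 340.9391); B is ahead of A.

341280/1001 frames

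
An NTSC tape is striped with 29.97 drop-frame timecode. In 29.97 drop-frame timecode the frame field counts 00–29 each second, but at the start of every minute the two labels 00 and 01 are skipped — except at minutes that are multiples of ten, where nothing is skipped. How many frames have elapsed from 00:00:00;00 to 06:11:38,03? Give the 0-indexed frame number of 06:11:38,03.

As if non-drop at 30 labels/s: (6 × 3600 + 11 × 60 + 38) × 30 + 3 = 668943.
Minute boundaries passed: 371; those not divisible by 10: 371 − 37 = 334; dropped labels = 2 × 334 = 668.
Actual frame index = 668943 − 668 = 668275.

668275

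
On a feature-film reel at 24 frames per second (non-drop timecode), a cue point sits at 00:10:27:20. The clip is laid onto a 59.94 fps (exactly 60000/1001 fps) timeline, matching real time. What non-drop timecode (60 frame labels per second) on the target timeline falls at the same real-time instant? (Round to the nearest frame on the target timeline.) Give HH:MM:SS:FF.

00:10:27:12

Source frame index: (0×3600 + 10×60 + 27) × 24 + 20 = 15068.
Real time: 15068 / (24) = 3767/6 s.
Target frame: (3767/6) × (60000/1001) = 37670000/1001 ≈ 37632.368 → 37632.
At 60 labels/s: frame 37632 → 00:10:27:12.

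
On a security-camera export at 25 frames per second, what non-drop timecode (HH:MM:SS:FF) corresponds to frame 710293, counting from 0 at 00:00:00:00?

07:53:31:18

710293 ÷ 25 = 28411 full seconds, remainder 18 frames.
28411 s = 7 h 53 min 31 s.
Timecode: 07:53:31:18.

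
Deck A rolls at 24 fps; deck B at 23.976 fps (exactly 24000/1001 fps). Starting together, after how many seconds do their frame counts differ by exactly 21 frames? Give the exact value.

The gap grows by |24000/1001 − 24| = 24/1001 frames per second.
Time for a 21-frame gap: 21 ÷ (24/1001) = 875.875 s.

875.875 seconds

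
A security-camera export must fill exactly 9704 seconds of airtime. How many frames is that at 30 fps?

291120 frames

Frames = 9704 × 30 = 291120.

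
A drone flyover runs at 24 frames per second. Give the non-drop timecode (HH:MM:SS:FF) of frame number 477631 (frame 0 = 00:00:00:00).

05:31:41:07

477631 ÷ 24 = 19901 full seconds, remainder 7 frames.
19901 s = 5 h 31 min 41 s.
Timecode: 05:31:41:07.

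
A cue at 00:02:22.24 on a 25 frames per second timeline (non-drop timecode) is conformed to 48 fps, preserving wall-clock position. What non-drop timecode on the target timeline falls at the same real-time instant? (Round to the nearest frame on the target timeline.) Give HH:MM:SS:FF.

Source frame index: (0×3600 + 2×60 + 22) × 25 + 24 = 3574.
Real time: 3574 / (25) = 3574/25 s.
Target frame: (3574/25) × (48) = 171552/25 ≈ 6862.080 → 6862.
At 48 labels/s: frame 6862 → 00:02:22:46.

00:02:22:46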